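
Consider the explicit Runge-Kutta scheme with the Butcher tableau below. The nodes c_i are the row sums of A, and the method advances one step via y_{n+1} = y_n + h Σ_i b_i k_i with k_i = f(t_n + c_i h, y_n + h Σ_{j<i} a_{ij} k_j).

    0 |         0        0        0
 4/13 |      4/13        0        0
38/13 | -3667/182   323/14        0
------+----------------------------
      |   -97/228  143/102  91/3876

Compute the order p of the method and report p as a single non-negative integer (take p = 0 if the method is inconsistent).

3

b = (-97/228, 143/102, 91/3876)
c = (0, 4/13, 38/13)
Ac = (0, 0, 646/91)
Σ b_i: (-97/228)·1 + 143/102·1 + 91/3876·1 = 1 ✓
b·c: 143/102·4/13 + 91/3876·38/13 = 1/2 ✓
b·c²: 143/102·16/169 + 91/3876·1444/169 = 1/3 ✓
b·Ac: 91/3876·646/91 = 1/6 ✓; 3 stages ⇒ order 3.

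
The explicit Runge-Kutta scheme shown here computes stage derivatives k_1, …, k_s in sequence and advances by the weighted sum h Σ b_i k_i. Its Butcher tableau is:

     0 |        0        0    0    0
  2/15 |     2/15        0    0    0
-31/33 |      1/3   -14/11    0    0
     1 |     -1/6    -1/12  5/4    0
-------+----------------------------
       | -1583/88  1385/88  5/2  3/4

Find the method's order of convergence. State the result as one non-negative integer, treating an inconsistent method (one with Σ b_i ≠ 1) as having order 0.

2

b = (-1583/88, 1385/88, 5/2, 3/4)
c = (0, 2/15, -31/33, 1)
Ac = (0, 0, -28/165, -2347/1980)
Σ b_i: (-1583/88)·1 + 1385/88·1 + 5/2·1 + 3/4·1 = 1 ✓
b·c: 1385/88·2/15 + 5/2·(-31/33) + 3/4·1 = 1/2 ✓
b·c²: 1385/88·4/225 + 5/2·961/1089 + 3/4·1 = 7831/2420 ≠ 1/3 ⇒ order 2.
b·Ac: 5/2·(-28/165) + 3/4·(-2347/1980) = -3467/2640 ≠ 1/6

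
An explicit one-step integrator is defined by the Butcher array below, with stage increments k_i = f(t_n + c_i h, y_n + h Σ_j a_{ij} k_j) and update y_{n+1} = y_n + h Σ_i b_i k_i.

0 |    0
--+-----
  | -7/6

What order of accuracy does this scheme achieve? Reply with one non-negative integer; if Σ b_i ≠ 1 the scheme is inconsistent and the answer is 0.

b = (-7/6)
c = (0)
Σ b_i: (-7/6)·1 = -7/6 ≠ 1 ⇒ order 0.

0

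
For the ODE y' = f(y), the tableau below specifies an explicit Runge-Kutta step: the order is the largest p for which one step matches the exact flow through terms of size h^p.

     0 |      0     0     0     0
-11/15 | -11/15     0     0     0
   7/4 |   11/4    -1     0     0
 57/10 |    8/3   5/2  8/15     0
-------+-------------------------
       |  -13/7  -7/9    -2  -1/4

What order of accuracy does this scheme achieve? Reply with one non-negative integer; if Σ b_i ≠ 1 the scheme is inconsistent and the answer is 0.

b = (-13/7, -7/9, -2, -1/4)
c = (0, -11/15, 7/4, 57/10)
Ac = (0, 0, 11/15, -9/10)
Σ b_i: (-13/7)·1 + (-7/9)·1 + (-2)·1 + (-1/4)·1 = -1231/252 ≠ 1 ⇒ order 0.

0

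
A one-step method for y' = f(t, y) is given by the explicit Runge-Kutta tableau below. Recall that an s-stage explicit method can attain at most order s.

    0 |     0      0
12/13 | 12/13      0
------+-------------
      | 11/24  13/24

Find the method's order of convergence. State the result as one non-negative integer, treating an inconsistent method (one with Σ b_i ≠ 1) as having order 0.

b = (11/24, 13/24)
c = (0, 12/13)
Σ b_i: 11/24·1 + 13/24·1 = 1 ✓
b·c: 13/24·12/13 = 1/2 ✓; 2 stages ⇒ order 2.

2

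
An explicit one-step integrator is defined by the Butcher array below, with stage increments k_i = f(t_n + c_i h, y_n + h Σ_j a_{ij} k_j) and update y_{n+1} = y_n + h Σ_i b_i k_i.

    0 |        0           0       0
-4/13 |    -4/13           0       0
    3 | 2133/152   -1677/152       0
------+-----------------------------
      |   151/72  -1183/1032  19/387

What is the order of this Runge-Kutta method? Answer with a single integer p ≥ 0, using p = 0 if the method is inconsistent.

3

b = (151/72, -1183/1032, 19/387)
c = (0, -4/13, 3)
Ac = (0, 0, 129/38)
Σ b_i: 151/72·1 + (-1183/1032)·1 + 19/387·1 = 1 ✓
b·c: (-1183/1032)·(-4/13) + 19/387·3 = 1/2 ✓
b·c²: (-1183/1032)·16/169 + 19/387·9 = 1/3 ✓
b·Ac: 19/387·129/38 = 1/6 ✓; 3 stages ⇒ order 3.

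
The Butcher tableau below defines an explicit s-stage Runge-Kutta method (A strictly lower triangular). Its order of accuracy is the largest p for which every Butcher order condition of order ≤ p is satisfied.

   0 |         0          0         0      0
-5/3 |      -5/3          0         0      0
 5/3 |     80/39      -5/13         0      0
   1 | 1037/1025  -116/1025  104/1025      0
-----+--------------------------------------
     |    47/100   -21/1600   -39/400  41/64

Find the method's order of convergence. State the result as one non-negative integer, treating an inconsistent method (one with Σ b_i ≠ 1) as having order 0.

4

b = (47/100, -21/1600, -39/400, 41/64)
c = (0, -5/3, 5/3, 1)
Ac = (0, 0, 25/39, 44/123)
Σ b_i: 47/100·1 + (-21/1600)·1 + (-39/400)·1 + 41/64·1 = 1 ✓
b·c: (-21/1600)·(-5/3) + (-39/400)·5/3 + 41/64·1 = 1/2 ✓
b·c²: (-21/1600)·25/9 + (-39/400)·25/9 + 41/64·1 = 1/3 ✓
b·Ac: (-39/400)·25/39 + 41/64·44/123 = 1/6 ✓
b·c³: (-21/1600)·(-125/27) + (-39/400)·125/27 + 41/64·1 = 1/4 ✓
b·(c∘Ac): (-39/400)·125/117 + 41/64·44/123 = 1/8 ✓
b·Ac²: (-39/400)·(-125/117) + 41/64·(-4/123) = 1/12 ✓
b·A²c: 41/64·8/123 = 1/24 ✓; 4 stages ⇒ order 4.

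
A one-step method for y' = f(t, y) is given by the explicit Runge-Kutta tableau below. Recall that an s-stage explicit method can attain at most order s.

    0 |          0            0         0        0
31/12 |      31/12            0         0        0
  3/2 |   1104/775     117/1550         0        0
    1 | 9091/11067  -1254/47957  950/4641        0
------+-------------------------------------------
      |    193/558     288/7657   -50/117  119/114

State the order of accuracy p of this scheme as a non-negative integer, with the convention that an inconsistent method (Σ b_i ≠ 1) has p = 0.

4

b = (193/558, 288/7657, -50/117, 119/114)
c = (0, 31/12, 3/2, 1)
Ac = (0, 0, 39/200, 57/238)
Σ b_i: 193/558·1 + 288/7657·1 + (-50/117)·1 + 119/114·1 = 1 ✓
b·c: 288/7657·31/12 + (-50/117)·3/2 + 119/114·1 = 1/2 ✓
b·c²: 288/7657·961/144 + (-50/117)·9/4 + 119/114·1 = 1/3 ✓
b·Ac: (-50/117)·39/200 + 119/114·57/238 = 1/6 ✓
b·c³: 288/7657·29791/1728 + (-50/117)·27/8 + 119/114·1 = 1/4 ✓
b·(c∘Ac): (-50/117)·117/400 + 119/114·57/238 = 1/8 ✓
b·Ac²: (-50/117)·403/800 + 119/114·817/2856 = 1/12 ✓
b·A²c: 119/114·19/476 = 1/24 ✓; 4 stages ⇒ order 4.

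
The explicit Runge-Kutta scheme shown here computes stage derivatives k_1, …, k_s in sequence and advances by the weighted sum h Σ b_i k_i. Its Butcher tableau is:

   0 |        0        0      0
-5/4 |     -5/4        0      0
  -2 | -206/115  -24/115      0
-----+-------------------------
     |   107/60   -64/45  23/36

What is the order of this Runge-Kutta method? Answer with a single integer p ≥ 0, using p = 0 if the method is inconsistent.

b = (107/60, -64/45, 23/36)
c = (0, -5/4, -2)
Ac = (0, 0, 6/23)
Σ b_i: 107/60·1 + (-64/45)·1 + 23/36·1 = 1 ✓
b·c: (-64/45)·(-5/4) + 23/36·(-2) = 1/2 ✓
b·c²: (-64/45)·25/16 + 23/36·4 = 1/3 ✓
b·Ac: 23/36·6/23 = 1/6 ✓; 3 stages ⇒ order 3.

3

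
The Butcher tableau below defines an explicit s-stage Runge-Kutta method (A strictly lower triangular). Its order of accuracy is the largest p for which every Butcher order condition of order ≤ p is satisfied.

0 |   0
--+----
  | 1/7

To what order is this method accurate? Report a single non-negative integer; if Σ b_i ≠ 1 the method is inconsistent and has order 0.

0

b = (1/7)
c = (0)
Σ b_i: 1/7·1 = 1/7 ≠ 1 ⇒ order 0.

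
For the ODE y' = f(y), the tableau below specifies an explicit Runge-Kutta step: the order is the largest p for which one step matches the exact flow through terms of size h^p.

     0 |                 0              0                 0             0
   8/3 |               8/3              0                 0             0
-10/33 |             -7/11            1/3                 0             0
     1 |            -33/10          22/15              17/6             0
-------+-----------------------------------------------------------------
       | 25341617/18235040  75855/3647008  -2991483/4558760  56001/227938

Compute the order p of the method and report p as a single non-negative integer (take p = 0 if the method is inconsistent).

b = (25341617/18235040, 75855/3647008, -2991483/4558760, 56001/227938)
c = (0, 8/3, -10/33, 1)
Ac = (0, 0, 8/9, 1511/495)
Σ b_i: 25341617/18235040·1 + 75855/3647008·1 + (-2991483/4558760)·1 + 56001/227938·1 = 1 ✓
b·c: 75855/3647008·8/3 + (-2991483/4558760)·(-10/33) + 56001/227938·1 = 1/2 ✓
b·c²: 75855/3647008·64/9 + (-2991483/4558760)·100/1089 + 56001/227938·1 = 1/3 ✓
b·Ac: (-2991483/4558760)·8/9 + 56001/227938·1511/495 = 1/6 ✓
b·c³: 75855/3647008·512/27 + (-2991483/4558760)·(-1000/35937) + 56001/227938·1 = 14856469/22565862 ≠ 1/4 ⇒ order 3.
b·(c∘Ac): (-2991483/4558760)·(-80/297) + 56001/227938·1511/495 = 1056169/1139690 ≠ 1/8
b·Ac²: (-2991483/4558760)·64/27 + 56001/227938·19402/1815 = 4027547/3760977 ≠ 1/12
b·A²c: 56001/227938·68/27 = 634678/1025721 ≠ 1/24

3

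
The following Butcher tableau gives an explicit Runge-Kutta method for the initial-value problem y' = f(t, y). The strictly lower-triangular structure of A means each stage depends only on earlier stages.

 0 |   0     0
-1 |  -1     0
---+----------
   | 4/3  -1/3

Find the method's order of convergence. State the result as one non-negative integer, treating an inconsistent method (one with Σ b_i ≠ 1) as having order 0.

1

b = (4/3, -1/3)
c = (0, -1)
Σ b_i: 4/3·1 + (-1/3)·1 = 1 ✓
b·c: (-1/3)·(-1) = 1/3 ≠ 1/2 ⇒ order 1.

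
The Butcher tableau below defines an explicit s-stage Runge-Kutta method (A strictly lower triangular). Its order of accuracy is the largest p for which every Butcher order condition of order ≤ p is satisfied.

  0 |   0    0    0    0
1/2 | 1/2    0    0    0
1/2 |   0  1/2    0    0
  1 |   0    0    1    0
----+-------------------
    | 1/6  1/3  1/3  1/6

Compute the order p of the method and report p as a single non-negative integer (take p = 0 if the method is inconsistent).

b = (1/6, 1/3, 1/3, 1/6)
c = (0, 1/2, 1/2, 1)
Ac = (0, 0, 1/4, 1/2)
Σ b_i: 1/6·1 + 1/3·1 + 1/3·1 + 1/6·1 = 1 ✓
b·c: 1/3·1/2 + 1/3·1/2 + 1/6·1 = 1/2 ✓
b·c²: 1/3·1/4 + 1/3·1/4 + 1/6·1 = 1/3 ✓
b·Ac: 1/3·1/4 + 1/6·1/2 = 1/6 ✓
b·c³: 1/3·1/8 + 1/3·1/8 + 1/6·1 = 1/4 ✓
b·(c∘Ac): 1/3·1/8 + 1/6·1/2 = 1/8 ✓
b·Ac²: 1/3·1/8 + 1/6·1/4 = 1/12 ✓
b·A²c: 1/6·1/4 = 1/24 ✓; 4 stages ⇒ order 4.

4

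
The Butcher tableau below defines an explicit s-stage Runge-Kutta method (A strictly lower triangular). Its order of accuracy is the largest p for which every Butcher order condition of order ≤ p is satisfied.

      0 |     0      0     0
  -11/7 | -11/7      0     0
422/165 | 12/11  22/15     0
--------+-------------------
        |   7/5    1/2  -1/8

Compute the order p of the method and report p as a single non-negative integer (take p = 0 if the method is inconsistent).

b = (7/5, 1/2, -1/8)
c = (0, -11/7, 422/165)
Ac = (0, 0, -242/105)
Σ b_i: 7/5·1 + 1/2·1 + (-1/8)·1 = 71/40 ≠ 1 ⇒ order 0.

0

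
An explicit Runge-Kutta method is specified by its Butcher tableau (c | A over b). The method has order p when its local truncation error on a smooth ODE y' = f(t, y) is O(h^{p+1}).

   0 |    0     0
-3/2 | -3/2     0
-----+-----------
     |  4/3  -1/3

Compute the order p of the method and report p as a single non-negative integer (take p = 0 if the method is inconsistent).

b = (4/3, -1/3)
c = (0, -3/2)
Σ b_i: 4/3·1 + (-1/3)·1 = 1 ✓
b·c: (-1/3)·(-3/2) = 1/2 ✓; 2 stages ⇒ order 2.

2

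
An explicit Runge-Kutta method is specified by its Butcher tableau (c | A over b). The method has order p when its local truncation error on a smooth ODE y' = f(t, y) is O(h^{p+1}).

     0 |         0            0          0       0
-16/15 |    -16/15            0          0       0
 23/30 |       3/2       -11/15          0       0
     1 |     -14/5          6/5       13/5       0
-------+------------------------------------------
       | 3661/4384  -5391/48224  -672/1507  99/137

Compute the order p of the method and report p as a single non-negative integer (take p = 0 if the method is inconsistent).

3

b = (3661/4384, -5391/48224, -672/1507, 99/137)
c = (0, -16/15, 23/30, 1)
Ac = (0, 0, 176/225, 107/150)
Σ b_i: 3661/4384·1 + (-5391/48224)·1 + (-672/1507)·1 + 99/137·1 = 1 ✓
b·c: (-5391/48224)·(-16/15) + (-672/1507)·23/30 + 99/137·1 = 1/2 ✓
b·c²: (-5391/48224)·256/225 + (-672/1507)·529/900 + 99/137·1 = 1/3 ✓
b·Ac: (-672/1507)·176/225 + 99/137·107/150 = 1/6 ✓
b·c³: (-5391/48224)·(-4096/3375) + (-672/1507)·12167/27000 + 99/137·1 = 20263/30825 ≠ 1/4 ⇒ order 3.
b·(c∘Ac): (-672/1507)·2024/3375 + 99/137·107/150 = 76463/308250 ≠ 1/8
b·Ac²: (-672/1507)·(-2816/3375) + 99/137·13021/4500 = 303691/123300 ≠ 1/12
b·A²c: 99/137·2288/1125 = 25168/17125 ≠ 1/24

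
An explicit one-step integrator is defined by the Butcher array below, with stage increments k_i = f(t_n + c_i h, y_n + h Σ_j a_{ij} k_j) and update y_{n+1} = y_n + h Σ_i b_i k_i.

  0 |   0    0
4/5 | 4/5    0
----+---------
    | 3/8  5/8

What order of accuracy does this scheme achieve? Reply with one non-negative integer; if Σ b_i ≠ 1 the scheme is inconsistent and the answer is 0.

b = (3/8, 5/8)
c = (0, 4/5)
Σ b_i: 3/8·1 + 5/8·1 = 1 ✓
b·c: 5/8·4/5 = 1/2 ✓; 2 stages ⇒ order 2.

2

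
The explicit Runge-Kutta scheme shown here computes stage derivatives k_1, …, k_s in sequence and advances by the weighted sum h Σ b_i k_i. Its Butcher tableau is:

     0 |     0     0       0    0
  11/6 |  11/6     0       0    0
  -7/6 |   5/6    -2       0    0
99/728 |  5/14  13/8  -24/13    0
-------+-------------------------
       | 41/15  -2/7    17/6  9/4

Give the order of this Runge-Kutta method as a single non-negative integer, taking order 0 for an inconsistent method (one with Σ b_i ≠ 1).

0

b = (41/15, -2/7, 17/6, 9/4)
c = (0, 11/6, -7/6, 99/728)
Ac = (0, 0, -11/3, 3203/624)
Σ b_i: 41/15·1 + (-2/7)·1 + 17/6·1 + 9/4·1 = 3163/420 ≠ 1 ⇒ order 0.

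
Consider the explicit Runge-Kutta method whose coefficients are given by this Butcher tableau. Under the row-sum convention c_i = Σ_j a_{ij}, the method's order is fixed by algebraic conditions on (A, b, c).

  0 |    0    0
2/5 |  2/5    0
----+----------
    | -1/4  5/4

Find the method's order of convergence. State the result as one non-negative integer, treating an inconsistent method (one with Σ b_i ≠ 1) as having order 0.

2

b = (-1/4, 5/4)
c = (0, 2/5)
Σ b_i: (-1/4)·1 + 5/4·1 = 1 ✓
b·c: 5/4·2/5 = 1/2 ✓; 2 stages ⇒ order 2.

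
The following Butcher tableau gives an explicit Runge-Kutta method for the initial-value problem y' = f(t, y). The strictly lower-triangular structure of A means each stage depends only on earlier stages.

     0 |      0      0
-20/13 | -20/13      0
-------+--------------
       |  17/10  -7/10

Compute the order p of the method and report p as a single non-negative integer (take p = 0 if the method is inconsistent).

b = (17/10, -7/10)
c = (0, -20/13)
Σ b_i: 17/10·1 + (-7/10)·1 = 1 ✓
b·c: (-7/10)·(-20/13) = 14/13 ≠ 1/2 ⇒ order 1.

1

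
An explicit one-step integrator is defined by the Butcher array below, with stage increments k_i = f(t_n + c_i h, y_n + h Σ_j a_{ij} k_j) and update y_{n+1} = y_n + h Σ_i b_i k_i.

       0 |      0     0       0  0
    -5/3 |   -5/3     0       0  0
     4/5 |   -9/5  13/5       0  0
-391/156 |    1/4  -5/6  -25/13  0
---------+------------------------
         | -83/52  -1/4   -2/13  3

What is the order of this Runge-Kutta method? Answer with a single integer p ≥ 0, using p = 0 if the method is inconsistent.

1

b = (-83/52, -1/4, -2/13, 3)
c = (0, -5/3, 4/5, -391/156)
Ac = (0, 0, -13/3, -35/234)
Σ b_i: (-83/52)·1 + (-1/4)·1 + (-2/13)·1 + 3·1 = 1 ✓
b·c: (-1/4)·(-5/3) + (-2/13)·4/5 + 3·(-391/156) = -1409/195 ≠ 1/2 ⇒ order 1.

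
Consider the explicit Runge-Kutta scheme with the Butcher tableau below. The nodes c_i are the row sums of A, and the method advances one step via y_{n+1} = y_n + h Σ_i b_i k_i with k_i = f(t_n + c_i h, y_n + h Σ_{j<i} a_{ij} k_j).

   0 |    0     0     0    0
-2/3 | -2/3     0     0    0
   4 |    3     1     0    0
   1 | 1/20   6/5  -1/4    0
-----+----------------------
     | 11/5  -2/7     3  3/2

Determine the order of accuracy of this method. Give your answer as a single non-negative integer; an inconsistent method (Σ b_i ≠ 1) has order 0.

0

b = (11/5, -2/7, 3, 3/2)
c = (0, -2/3, 4, 1)
Ac = (0, 0, -2/3, -9/5)
Σ b_i: 11/5·1 + (-2/7)·1 + 3·1 + 3/2·1 = 449/70 ≠ 1 ⇒ order 0.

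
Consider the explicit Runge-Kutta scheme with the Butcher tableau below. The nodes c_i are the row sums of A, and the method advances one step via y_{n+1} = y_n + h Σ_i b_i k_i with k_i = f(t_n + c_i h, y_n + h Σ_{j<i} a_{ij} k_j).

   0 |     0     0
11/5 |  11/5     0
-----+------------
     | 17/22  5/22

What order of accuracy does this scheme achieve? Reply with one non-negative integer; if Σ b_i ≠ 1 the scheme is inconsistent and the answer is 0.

b = (17/22, 5/22)
c = (0, 11/5)
Σ b_i: 17/22·1 + 5/22·1 = 1 ✓
b·c: 5/22·11/5 = 1/2 ✓; 2 stages ⇒ order 2.

2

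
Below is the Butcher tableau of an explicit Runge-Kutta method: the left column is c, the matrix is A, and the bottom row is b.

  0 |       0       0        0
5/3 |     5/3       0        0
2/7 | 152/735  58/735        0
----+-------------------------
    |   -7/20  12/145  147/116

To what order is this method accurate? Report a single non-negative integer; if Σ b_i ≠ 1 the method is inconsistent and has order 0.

3

b = (-7/20, 12/145, 147/116)
c = (0, 5/3, 2/7)
Ac = (0, 0, 58/441)
Σ b_i: (-7/20)·1 + 12/145·1 + 147/116·1 = 1 ✓
b·c: 12/145·5/3 + 147/116·2/7 = 1/2 ✓
b·c²: 12/145·25/9 + 147/116·4/49 = 1/3 ✓
b·Ac: 147/116·58/441 = 1/6 ✓; 3 stages ⇒ order 3.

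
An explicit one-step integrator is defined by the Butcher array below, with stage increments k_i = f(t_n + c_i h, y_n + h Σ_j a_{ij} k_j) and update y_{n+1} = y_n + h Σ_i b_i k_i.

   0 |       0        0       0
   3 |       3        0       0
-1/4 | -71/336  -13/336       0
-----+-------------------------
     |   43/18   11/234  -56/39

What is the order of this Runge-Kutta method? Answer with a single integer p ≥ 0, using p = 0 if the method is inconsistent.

b = (43/18, 11/234, -56/39)
c = (0, 3, -1/4)
Ac = (0, 0, -13/112)
Σ b_i: 43/18·1 + 11/234·1 + (-56/39)·1 = 1 ✓
b·c: 11/234·3 + (-56/39)·(-1/4) = 1/2 ✓
b·c²: 11/234·9 + (-56/39)·1/16 = 1/3 ✓
b·Ac: (-56/39)·(-13/112) = 1/6 ✓; 3 stages ⇒ order 3.

3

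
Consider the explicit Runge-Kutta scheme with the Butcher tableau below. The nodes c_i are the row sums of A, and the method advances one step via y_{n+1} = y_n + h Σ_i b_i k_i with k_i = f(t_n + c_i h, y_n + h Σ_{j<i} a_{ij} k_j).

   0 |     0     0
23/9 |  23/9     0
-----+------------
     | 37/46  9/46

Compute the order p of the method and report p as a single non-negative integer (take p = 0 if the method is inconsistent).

b = (37/46, 9/46)
c = (0, 23/9)
Σ b_i: 37/46·1 + 9/46·1 = 1 ✓
b·c: 9/46·23/9 = 1/2 ✓; 2 stages ⇒ order 2.

2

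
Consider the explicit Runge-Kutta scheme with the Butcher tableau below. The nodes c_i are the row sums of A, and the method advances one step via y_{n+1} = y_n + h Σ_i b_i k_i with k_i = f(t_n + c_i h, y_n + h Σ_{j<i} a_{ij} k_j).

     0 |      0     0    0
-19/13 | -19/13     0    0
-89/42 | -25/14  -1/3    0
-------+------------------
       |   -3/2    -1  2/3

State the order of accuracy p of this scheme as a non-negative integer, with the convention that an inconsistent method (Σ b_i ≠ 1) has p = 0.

b = (-3/2, -1, 2/3)
c = (0, -19/13, -89/42)
Ac = (0, 0, 19/39)
Σ b_i: (-3/2)·1 + (-1)·1 + 2/3·1 = -11/6 ≠ 1 ⇒ order 0.

0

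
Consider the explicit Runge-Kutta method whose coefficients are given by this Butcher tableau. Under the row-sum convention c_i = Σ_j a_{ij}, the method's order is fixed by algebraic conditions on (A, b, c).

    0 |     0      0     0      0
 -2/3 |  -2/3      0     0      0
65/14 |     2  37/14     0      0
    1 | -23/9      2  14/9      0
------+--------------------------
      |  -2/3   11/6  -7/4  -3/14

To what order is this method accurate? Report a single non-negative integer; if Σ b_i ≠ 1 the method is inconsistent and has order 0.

0

b = (-2/3, 11/6, -7/4, -3/14)
c = (0, -2/3, 65/14, 1)
Ac = (0, 0, -37/21, 53/9)
Σ b_i: (-2/3)·1 + 11/6·1 + (-7/4)·1 + (-3/14)·1 = -67/84 ≠ 1 ⇒ order 0.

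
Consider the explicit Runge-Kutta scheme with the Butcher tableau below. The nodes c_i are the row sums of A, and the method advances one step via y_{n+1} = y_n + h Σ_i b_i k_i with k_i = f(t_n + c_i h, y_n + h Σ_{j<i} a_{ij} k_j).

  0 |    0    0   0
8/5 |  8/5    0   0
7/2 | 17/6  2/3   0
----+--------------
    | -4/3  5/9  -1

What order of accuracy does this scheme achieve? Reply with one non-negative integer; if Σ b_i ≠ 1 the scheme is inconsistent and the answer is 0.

b = (-4/3, 5/9, -1)
c = (0, 8/5, 7/2)
Ac = (0, 0, 16/15)
Σ b_i: (-4/3)·1 + 5/9·1 + (-1)·1 = -16/9 ≠ 1 ⇒ order 0.

0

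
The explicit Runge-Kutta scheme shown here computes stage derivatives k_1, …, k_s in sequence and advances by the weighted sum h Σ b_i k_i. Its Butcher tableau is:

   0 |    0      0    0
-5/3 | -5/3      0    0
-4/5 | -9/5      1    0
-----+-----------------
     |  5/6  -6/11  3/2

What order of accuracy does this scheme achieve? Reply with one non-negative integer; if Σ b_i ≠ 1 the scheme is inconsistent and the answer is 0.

b = (5/6, -6/11, 3/2)
c = (0, -5/3, -4/5)
Ac = (0, 0, -5/3)
Σ b_i: 5/6·1 + (-6/11)·1 + 3/2·1 = 59/33 ≠ 1 ⇒ order 0.

0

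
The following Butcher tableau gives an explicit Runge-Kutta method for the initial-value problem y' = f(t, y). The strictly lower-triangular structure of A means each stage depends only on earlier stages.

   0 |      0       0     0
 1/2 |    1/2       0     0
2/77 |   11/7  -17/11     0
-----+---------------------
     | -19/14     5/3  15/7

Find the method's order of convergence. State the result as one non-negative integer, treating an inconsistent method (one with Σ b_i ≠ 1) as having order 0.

b = (-19/14, 5/3, 15/7)
c = (0, 1/2, 2/77)
Ac = (0, 0, -17/22)
Σ b_i: (-19/14)·1 + 5/3·1 + 15/7·1 = 103/42 ≠ 1 ⇒ order 0.

0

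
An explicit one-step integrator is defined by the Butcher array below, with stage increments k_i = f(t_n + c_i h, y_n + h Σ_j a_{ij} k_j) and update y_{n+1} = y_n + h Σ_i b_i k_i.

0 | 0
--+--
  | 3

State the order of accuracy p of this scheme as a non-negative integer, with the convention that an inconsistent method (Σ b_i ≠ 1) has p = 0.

b = (3)
c = (0)
Σ b_i: 3·1 = 3 ≠ 1 ⇒ order 0.

0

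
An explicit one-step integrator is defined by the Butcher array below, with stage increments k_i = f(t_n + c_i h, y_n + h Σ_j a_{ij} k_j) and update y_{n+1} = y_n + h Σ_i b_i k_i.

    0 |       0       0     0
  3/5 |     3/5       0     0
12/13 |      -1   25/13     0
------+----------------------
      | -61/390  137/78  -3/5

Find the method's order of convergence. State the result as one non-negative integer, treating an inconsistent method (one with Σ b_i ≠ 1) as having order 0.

b = (-61/390, 137/78, -3/5)
c = (0, 3/5, 12/13)
Ac = (0, 0, 15/13)
Σ b_i: (-61/390)·1 + 137/78·1 + (-3/5)·1 = 1 ✓
b·c: 137/78·3/5 + (-3/5)·12/13 = 1/2 ✓
b·c²: 137/78·9/25 + (-3/5)·144/169 = 1023/8450 ≠ 1/3 ⇒ order 2.
b·Ac: (-3/5)·15/13 = -9/13 ≠ 1/6

2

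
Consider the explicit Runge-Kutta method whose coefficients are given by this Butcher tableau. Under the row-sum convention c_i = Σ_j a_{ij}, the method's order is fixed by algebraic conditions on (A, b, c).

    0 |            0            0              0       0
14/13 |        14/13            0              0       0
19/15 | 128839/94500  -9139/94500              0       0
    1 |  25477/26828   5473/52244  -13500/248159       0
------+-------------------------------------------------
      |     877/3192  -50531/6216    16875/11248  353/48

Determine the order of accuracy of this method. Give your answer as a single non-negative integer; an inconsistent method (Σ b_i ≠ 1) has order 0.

b = (877/3192, -50531/6216, 16875/11248, 353/48)
c = (0, 14/13, 19/15, 1)
Ac = (0, 0, -703/6750, 31/706)
Σ b_i: 877/3192·1 + (-50531/6216)·1 + 16875/11248·1 + 353/48·1 = 1 ✓
b·c: (-50531/6216)·14/13 + 16875/11248·19/15 + 353/48·1 = 1/2 ✓
b·c²: (-50531/6216)·196/169 + 16875/11248·361/225 + 353/48·1 = 1/3 ✓
b·Ac: 16875/11248·(-703/6750) + 353/48·31/706 = 1/6 ✓
b·c³: (-50531/6216)·2744/2197 + 16875/11248·6859/3375 + 353/48·1 = 1/4 ✓
b·(c∘Ac): 16875/11248·(-13357/101250) + 353/48·31/706 = 1/8 ✓
b·Ac²: 16875/11248·(-4921/43875) + 353/48·157/4589 = 1/12 ✓
b·A²c: 353/48·2/353 = 1/24 ✓; 4 stages ⇒ order 4.

4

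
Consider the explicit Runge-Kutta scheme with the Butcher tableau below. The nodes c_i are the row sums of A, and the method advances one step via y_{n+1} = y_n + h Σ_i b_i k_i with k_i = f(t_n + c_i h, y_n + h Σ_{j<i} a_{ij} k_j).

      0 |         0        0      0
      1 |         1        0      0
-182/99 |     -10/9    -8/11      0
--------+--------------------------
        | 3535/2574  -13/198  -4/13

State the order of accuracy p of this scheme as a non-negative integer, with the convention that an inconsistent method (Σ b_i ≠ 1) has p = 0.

2

b = (3535/2574, -13/198, -4/13)
c = (0, 1, -182/99)
Ac = (0, 0, -8/11)
Σ b_i: 3535/2574·1 + (-13/198)·1 + (-4/13)·1 = 1 ✓
b·c: (-13/198)·1 + (-4/13)·(-182/99) = 1/2 ✓
b·c²: (-13/198)·1 + (-4/13)·33124/9801 = -21671/19602 ≠ 1/3 ⇒ order 2.
b·Ac: (-4/13)·(-8/11) = 32/143 ≠ 1/6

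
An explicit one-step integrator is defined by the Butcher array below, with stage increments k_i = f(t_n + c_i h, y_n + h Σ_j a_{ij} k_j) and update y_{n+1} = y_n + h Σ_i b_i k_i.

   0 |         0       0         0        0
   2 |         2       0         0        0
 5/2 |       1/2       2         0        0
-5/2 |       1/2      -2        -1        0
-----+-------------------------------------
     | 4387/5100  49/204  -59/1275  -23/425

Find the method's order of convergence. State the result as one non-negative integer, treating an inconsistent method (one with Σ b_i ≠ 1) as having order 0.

b = (4387/5100, 49/204, -59/1275, -23/425)
c = (0, 2, 5/2, -5/2)
Ac = (0, 0, 4, -13/2)
Σ b_i: 4387/5100·1 + 49/204·1 + (-59/1275)·1 + (-23/425)·1 = 1 ✓
b·c: 49/204·2 + (-59/1275)·5/2 + (-23/425)·(-5/2) = 1/2 ✓
b·c²: 49/204·4 + (-59/1275)·25/4 + (-23/425)·25/4 = 1/3 ✓
b·Ac: (-59/1275)·4 + (-23/425)·(-13/2) = 1/6 ✓
b·c³: 49/204·8 + (-59/1275)·125/8 + (-23/425)·(-125/8) = 139/68 ≠ 1/4 ⇒ order 3.
b·(c∘Ac): (-59/1275)·10 + (-23/425)·65/4 = -1369/1020 ≠ 1/8
b·Ac²: (-59/1275)·8 + (-23/425)·(-57/4) = 409/1020 ≠ 1/12
b·A²c: (-23/425)·(-4) = 92/425 ≠ 1/24

3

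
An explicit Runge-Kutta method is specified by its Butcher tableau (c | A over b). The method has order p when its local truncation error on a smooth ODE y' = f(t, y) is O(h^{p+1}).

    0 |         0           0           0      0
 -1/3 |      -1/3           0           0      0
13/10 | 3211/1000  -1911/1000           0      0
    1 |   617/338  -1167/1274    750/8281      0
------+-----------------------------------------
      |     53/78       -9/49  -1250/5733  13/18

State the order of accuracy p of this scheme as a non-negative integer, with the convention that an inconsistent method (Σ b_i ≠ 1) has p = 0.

4

b = (53/78, -9/49, -1250/5733, 13/18)
c = (0, -1/3, 13/10, 1)
Ac = (0, 0, 637/1000, 11/26)
Σ b_i: 53/78·1 + (-9/49)·1 + (-1250/5733)·1 + 13/18·1 = 1 ✓
b·c: (-9/49)·(-1/3) + (-1250/5733)·13/10 + 13/18·1 = 1/2 ✓
b·c²: (-9/49)·1/9 + (-1250/5733)·169/100 + 13/18·1 = 1/3 ✓
b·Ac: (-1250/5733)·637/1000 + 13/18·11/26 = 1/6 ✓
b·c³: (-9/49)·(-1/27) + (-1250/5733)·2197/1000 + 13/18·1 = 1/4 ✓
b·(c∘Ac): (-1250/5733)·8281/10000 + 13/18·11/26 = 1/8 ✓
b·Ac²: (-1250/5733)·(-637/3000) + 13/18·2/39 = 1/12 ✓
b·A²c: 13/18·3/52 = 1/24 ✓; 4 stages ⇒ order 4.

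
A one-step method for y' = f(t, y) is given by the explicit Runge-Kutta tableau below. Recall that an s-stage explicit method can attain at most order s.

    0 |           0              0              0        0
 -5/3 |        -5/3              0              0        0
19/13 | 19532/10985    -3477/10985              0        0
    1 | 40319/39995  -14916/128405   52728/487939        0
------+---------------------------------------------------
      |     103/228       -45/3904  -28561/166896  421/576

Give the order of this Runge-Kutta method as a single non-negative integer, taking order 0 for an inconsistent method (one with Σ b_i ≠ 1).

4

b = (103/228, -45/3904, -28561/166896, 421/576)
c = (0, -5/3, 19/13, 1)
Ac = (0, 0, 1159/2197, 148/421)
Σ b_i: 103/228·1 + (-45/3904)·1 + (-28561/166896)·1 + 421/576·1 = 1 ✓
b·c: (-45/3904)·(-5/3) + (-28561/166896)·19/13 + 421/576·1 = 1/2 ✓
b·c²: (-45/3904)·25/9 + (-28561/166896)·361/169 + 421/576·1 = 1/3 ✓
b·Ac: (-28561/166896)·1159/2197 + 421/576·148/421 = 1/6 ✓
b·c³: (-45/3904)·(-125/27) + (-28561/166896)·6859/2197 + 421/576·1 = 1/4 ✓
b·(c∘Ac): (-28561/166896)·22021/28561 + 421/576·148/421 = 1/8 ✓
b·Ac²: (-28561/166896)·(-5795/6591) + 421/576·(-116/1263) = 1/12 ✓
b·A²c: 421/576·24/421 = 1/24 ✓; 4 stages ⇒ order 4.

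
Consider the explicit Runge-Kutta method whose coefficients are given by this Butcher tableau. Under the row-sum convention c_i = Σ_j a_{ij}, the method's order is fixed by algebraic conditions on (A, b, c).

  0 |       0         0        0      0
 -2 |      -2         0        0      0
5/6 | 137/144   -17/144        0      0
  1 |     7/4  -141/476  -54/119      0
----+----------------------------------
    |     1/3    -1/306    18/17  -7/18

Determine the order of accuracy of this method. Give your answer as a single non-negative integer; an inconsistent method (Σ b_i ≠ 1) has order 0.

b = (1/3, -1/306, 18/17, -7/18)
c = (0, -2, 5/6, 1)
Ac = (0, 0, 17/72, 3/14)
Σ b_i: 1/3·1 + (-1/306)·1 + 18/17·1 + (-7/18)·1 = 1 ✓
b·c: (-1/306)·(-2) + 18/17·5/6 + (-7/18)·1 = 1/2 ✓
b·c²: (-1/306)·4 + 18/17·25/36 + (-7/18)·1 = 1/3 ✓
b·Ac: 18/17·17/72 + (-7/18)·3/14 = 1/6 ✓
b·c³: (-1/306)·(-8) + 18/17·125/216 + (-7/18)·1 = 1/4 ✓
b·(c∘Ac): 18/17·85/432 + (-7/18)·3/14 = 1/8 ✓
b·Ac²: 18/17·(-17/36) + (-7/18)·(-3/2) = 1/12 ✓
b·A²c: (-7/18)·(-3/28) = 1/24 ✓; 4 stages ⇒ order 4.

4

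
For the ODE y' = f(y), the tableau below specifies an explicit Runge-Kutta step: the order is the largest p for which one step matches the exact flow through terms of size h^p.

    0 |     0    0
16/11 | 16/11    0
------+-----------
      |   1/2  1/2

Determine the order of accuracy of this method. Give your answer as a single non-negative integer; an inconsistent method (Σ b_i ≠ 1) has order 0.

b = (1/2, 1/2)
c = (0, 16/11)
Σ b_i: 1/2·1 + 1/2·1 = 1 ✓
b·c: 1/2·16/11 = 8/11 ≠ 1/2 ⇒ order 1.

1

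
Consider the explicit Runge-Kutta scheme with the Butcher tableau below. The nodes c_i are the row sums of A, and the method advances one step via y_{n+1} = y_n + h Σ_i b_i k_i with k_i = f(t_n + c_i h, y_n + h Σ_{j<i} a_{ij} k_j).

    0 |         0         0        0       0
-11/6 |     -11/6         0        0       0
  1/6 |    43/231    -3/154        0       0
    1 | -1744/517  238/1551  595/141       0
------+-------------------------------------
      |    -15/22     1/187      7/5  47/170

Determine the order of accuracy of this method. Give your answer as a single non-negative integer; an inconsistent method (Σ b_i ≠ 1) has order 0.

b = (-15/22, 1/187, 7/5, 47/170)
c = (0, -11/6, 1/6, 1)
Ac = (0, 0, 1/28, 119/282)
Σ b_i: (-15/22)·1 + 1/187·1 + 7/5·1 + 47/170·1 = 1 ✓
b·c: 1/187·(-11/6) + 7/5·1/6 + 47/170·1 = 1/2 ✓
b·c²: 1/187·121/36 + 7/5·1/36 + 47/170·1 = 1/3 ✓
b·Ac: 7/5·1/28 + 47/170·119/282 = 1/6 ✓
b·c³: 1/187·(-1331/216) + 7/5·1/216 + 47/170·1 = 1/4 ✓
b·(c∘Ac): 7/5·1/168 + 47/170·119/282 = 1/8 ✓
b·Ac²: 7/5·(-11/168) + 47/170·119/188 = 1/12 ✓
b·A²c: 47/170·85/564 = 1/24 ✓; 4 stages ⇒ order 4.

4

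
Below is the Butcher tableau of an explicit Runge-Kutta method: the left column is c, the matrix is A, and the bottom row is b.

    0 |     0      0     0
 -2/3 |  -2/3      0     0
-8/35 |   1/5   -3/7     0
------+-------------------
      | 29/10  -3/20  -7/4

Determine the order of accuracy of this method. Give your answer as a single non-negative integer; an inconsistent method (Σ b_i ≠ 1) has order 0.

2

b = (29/10, -3/20, -7/4)
c = (0, -2/3, -8/35)
Ac = (0, 0, 2/7)
Σ b_i: 29/10·1 + (-3/20)·1 + (-7/4)·1 = 1 ✓
b·c: (-3/20)·(-2/3) + (-7/4)·(-8/35) = 1/2 ✓
b·c²: (-3/20)·4/9 + (-7/4)·64/1225 = -83/525 ≠ 1/3 ⇒ order 2.
b·Ac: (-7/4)·2/7 = -1/2 ≠ 1/6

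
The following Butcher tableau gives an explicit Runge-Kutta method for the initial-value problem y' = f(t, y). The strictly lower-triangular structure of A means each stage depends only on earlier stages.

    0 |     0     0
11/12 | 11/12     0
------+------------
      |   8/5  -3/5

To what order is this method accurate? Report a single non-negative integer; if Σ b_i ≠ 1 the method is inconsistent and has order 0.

b = (8/5, -3/5)
c = (0, 11/12)
Σ b_i: 8/5·1 + (-3/5)·1 = 1 ✓
b·c: (-3/5)·11/12 = -11/20 ≠ 1/2 ⇒ order 1.

1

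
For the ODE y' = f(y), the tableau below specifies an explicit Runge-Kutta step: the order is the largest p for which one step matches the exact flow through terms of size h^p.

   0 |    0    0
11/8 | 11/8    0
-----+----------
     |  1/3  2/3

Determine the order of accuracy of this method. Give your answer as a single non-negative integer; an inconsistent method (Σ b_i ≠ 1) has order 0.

1

b = (1/3, 2/3)
c = (0, 11/8)
Σ b_i: 1/3·1 + 2/3·1 = 1 ✓
b·c: 2/3·11/8 = 11/12 ≠ 1/2 ⇒ order 1.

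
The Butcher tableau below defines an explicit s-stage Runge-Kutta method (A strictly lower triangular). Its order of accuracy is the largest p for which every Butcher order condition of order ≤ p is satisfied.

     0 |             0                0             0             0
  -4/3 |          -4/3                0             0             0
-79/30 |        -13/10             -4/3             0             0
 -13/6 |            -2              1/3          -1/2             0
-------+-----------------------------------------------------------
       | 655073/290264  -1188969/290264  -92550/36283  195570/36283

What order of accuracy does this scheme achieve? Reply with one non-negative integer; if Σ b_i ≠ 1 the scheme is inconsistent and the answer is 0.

3

b = (655073/290264, -1188969/290264, -92550/36283, 195570/36283)
c = (0, -4/3, -79/30, -13/6)
Ac = (0, 0, 16/9, 157/180)
Σ b_i: 655073/290264·1 + (-1188969/290264)·1 + (-92550/36283)·1 + 195570/36283·1 = 1 ✓
b·c: (-1188969/290264)·(-4/3) + (-92550/36283)·(-79/30) + 195570/36283·(-13/6) = 1/2 ✓
b·c²: (-1188969/290264)·16/9 + (-92550/36283)·6241/900 + 195570/36283·169/36 = 1/3 ✓
b·Ac: (-92550/36283)·16/9 + 195570/36283·157/180 = 1/6 ✓
b·c³: (-1188969/290264)·(-64/27) + (-92550/36283)·(-493039/27000) + 195570/36283·(-2197/216) = 183859/125595 ≠ 1/4 ⇒ order 3.
b·(c∘Ac): (-92550/36283)·(-632/135) + 195570/36283·(-2041/1080) = 2292481/1306188 ≠ 1/8
b·Ac²: (-92550/36283)·(-64/27) + 195570/36283·(-15523/5400) = -4746649/502380 ≠ 1/12
b·A²c: 195570/36283·(-8/9) = -173840/36283 ≠ 1/24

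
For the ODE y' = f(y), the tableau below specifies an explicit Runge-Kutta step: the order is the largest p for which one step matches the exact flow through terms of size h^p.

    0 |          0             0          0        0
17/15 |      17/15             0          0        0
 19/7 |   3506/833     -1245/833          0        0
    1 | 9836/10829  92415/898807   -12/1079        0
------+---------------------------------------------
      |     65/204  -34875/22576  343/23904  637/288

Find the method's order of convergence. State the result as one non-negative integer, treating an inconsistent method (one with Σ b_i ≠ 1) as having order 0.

b = (65/204, -34875/22576, 343/23904, 637/288)
c = (0, 17/15, 19/7, 1)
Ac = (0, 0, -83/49, 55/637)
Σ b_i: 65/204·1 + (-34875/22576)·1 + 343/23904·1 + 637/288·1 = 1 ✓
b·c: (-34875/22576)·17/15 + 343/23904·19/7 + 637/288·1 = 1/2 ✓
b·c²: (-34875/22576)·289/225 + 343/23904·361/49 + 637/288·1 = 1/3 ✓
b·Ac: 343/23904·(-83/49) + 637/288·55/637 = 1/6 ✓
b·c³: (-34875/22576)·4913/3375 + 343/23904·6859/343 + 637/288·1 = 1/4 ✓
b·(c∘Ac): 343/23904·(-1577/343) + 637/288·55/637 = 1/8 ✓
b·Ac²: 343/23904·(-1411/735) + 637/288·479/9555 = 1/12 ✓
b·A²c: 637/288·12/637 = 1/24 ✓; 4 stages ⇒ order 4.

4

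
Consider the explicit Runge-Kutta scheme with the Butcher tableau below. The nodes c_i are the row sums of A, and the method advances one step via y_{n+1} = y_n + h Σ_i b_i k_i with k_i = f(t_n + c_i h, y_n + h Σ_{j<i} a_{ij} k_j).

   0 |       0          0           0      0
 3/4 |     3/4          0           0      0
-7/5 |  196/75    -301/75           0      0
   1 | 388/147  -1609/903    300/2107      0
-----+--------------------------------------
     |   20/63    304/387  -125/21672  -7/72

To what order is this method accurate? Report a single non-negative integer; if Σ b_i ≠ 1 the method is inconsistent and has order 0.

4

b = (20/63, 304/387, -125/21672, -7/72)
c = (0, 3/4, -7/5, 1)
Ac = (0, 0, -301/100, -43/28)
Σ b_i: 20/63·1 + 304/387·1 + (-125/21672)·1 + (-7/72)·1 = 1 ✓
b·c: 304/387·3/4 + (-125/21672)·(-7/5) + (-7/72)·1 = 1/2 ✓
b·c²: 304/387·9/16 + (-125/21672)·49/25 + (-7/72)·1 = 1/3 ✓
b·Ac: (-125/21672)·(-301/100) + (-7/72)·(-43/28) = 1/6 ✓
b·c³: 304/387·27/64 + (-125/21672)·(-343/125) + (-7/72)·1 = 1/4 ✓
b·(c∘Ac): (-125/21672)·2107/500 + (-7/72)·(-43/28) = 1/8 ✓
b·Ac²: (-125/21672)·(-903/400) + (-7/72)·(-81/112) = 1/12 ✓
b·A²c: (-7/72)·(-3/7) = 1/24 ✓; 4 stages ⇒ order 4.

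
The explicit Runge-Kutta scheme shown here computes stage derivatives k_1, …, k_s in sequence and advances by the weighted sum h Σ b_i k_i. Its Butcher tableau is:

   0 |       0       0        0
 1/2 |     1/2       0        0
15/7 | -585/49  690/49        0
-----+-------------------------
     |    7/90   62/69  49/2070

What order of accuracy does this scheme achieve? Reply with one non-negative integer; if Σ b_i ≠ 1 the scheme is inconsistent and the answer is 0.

b = (7/90, 62/69, 49/2070)
c = (0, 1/2, 15/7)
Ac = (0, 0, 345/49)
Σ b_i: 7/90·1 + 62/69·1 + 49/2070·1 = 1 ✓
b·c: 62/69·1/2 + 49/2070·15/7 = 1/2 ✓
b·c²: 62/69·1/4 + 49/2070·225/49 = 1/3 ✓
b·Ac: 49/2070·345/49 = 1/6 ✓; 3 stages ⇒ order 3.

3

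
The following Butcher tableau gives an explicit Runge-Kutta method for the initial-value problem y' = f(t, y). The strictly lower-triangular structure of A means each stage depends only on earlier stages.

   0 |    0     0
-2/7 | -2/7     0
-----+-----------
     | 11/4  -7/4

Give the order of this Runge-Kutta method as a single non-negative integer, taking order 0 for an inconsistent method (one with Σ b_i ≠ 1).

b = (11/4, -7/4)
c = (0, -2/7)
Σ b_i: 11/4·1 + (-7/4)·1 = 1 ✓
b·c: (-7/4)·(-2/7) = 1/2 ✓; 2 stages ⇒ order 2.

2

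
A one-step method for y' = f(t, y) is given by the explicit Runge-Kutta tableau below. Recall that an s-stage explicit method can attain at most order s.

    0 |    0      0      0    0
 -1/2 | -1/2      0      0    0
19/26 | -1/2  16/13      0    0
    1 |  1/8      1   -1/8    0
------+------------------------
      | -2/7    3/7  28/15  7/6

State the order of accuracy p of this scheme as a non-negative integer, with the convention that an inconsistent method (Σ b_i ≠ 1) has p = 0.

b = (-2/7, 3/7, 28/15, 7/6)
c = (0, -1/2, 19/26, 1)
Ac = (0, 0, -8/13, -123/208)
Σ b_i: (-2/7)·1 + 3/7·1 + 28/15·1 + 7/6·1 = 667/210 ≠ 1 ⇒ order 0.

0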